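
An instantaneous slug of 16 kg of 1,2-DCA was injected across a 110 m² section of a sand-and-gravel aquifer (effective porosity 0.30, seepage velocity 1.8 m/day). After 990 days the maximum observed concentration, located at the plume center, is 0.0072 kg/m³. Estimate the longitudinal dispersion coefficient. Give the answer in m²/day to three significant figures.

At the plume center C_max = M/(n_e·A·√(4πDt)), so D = M²/(4πt·(n_e·A·C_max)²).
n_e·A·C_max = 0.30 × 110 × 0.0072 = 0.2376 kg/m.
D = 16²/(4π × 990 × 0.2376²) = 0.365 m²/day.

0.365 m²/day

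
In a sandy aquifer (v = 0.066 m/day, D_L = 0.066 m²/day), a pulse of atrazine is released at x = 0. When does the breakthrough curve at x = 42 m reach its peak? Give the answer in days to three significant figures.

For the 1D instantaneous-source solution, setting ∂C/∂t = 0 at fixed x gives v²t² + 2Dt − x² = 0, so t = (√(D² + v²x²) − D)/v².
√(D² + v²x²) = √(0.066² + 0.066² × 42²) = 2.773; v² = 0.004356.
t = (2.773 − 0.066)/0.004356 = 621 days (vs. the pure-advection estimate x/v = 636 d).

621 days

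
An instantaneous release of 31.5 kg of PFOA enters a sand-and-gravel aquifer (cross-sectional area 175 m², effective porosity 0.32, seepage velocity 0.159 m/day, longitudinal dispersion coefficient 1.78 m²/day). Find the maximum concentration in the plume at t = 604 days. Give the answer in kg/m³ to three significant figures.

The peak of an instantaneous 1D plume sits at x = vt; there the Gaussian factor is 1 and C_max = M/(n_e·A·√(4πDt)), where n_e·A is the pore area the mass is dissolved in.
√(4πDt) = √(4π × 1.78 × 604) = 116.2 m, so C_max = 31.5/(0.32 × 175 × 116.2) = 0.00484 kg/m³.

0.00484 kg/m³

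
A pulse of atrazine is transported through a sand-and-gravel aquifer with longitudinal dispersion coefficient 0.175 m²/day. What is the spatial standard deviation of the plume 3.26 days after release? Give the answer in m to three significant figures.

Dispersive spreading gives a Gaussian with σ² = 2Dt; advection only shifts the center.
σ = √(2 × 0.175 × 3.26) = 1.07 m.

1.07 m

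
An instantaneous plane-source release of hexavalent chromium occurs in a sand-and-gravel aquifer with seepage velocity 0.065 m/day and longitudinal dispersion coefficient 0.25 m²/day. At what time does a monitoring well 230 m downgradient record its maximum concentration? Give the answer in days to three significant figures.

For the 1D instantaneous-source solution, setting ∂C/∂t = 0 at fixed x gives v²t² + 2Dt − x² = 0, so t = (√(D² + v²x²) − D)/v².
√(D² + v²x²) = √(0.25² + 0.065² × 230²) = 14.95; v² = 0.004225.
t = (14.95 − 0.25)/0.004225 = 3480 days (vs. the pure-advection estimate x/v = 3540 d).

3480 days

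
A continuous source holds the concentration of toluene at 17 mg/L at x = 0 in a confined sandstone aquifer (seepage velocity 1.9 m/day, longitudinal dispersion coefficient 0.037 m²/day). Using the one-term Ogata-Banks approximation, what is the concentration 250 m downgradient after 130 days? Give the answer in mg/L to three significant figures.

2.83 mg/L

For a continuous step input, C/C₀ ≈ ½·erfc((x−vt)/(2√(Dt))).
vt = 1.9 × 130 = 247 m and 2√(Dt) = 2√(0.037 × 130) = 4.386 m.
Argument (x−vt)/(2√(Dt)) = (250 − 247)/4.386 = 0.6840; ½·erfc(0.6840) = 0.1667.
C = 17 × 0.1667 = 2.83 mg/L.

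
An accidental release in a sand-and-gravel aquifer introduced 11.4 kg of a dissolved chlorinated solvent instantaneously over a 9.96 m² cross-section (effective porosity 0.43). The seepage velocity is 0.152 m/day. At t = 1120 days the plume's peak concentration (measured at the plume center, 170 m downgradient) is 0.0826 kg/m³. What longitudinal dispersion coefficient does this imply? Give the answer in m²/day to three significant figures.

0.0738 m²/day

At the plume center C_max = M/(n_e·A·√(4πDt)), so D = M²/(4πt·(n_e·A·C_max)²).
n_e·A·C_max = 0.43 × 9.96 × 0.0826 = 0.3538 kg/m.
D = 11.4²/(4π × 1120 × 0.3538²) = 0.0738 m²/day.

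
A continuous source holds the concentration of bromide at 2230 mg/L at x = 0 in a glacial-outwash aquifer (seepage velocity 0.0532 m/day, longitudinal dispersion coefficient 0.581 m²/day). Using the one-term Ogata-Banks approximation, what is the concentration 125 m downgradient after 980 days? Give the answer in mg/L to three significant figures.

34.4 mg/L

For a continuous step input, C/C₀ ≈ ½·erfc((x−vt)/(2√(Dt))).
vt = 0.0532 × 980 = 52.136 m and 2√(Dt) = 2√(0.581 × 980) = 47.72 m.
Argument (x−vt)/(2√(Dt)) = (125 − 52.136)/47.72 = 1.527; ½·erfc(1.527) = 0.01541.
C = 2230 × 0.01541 = 34.4 mg/L.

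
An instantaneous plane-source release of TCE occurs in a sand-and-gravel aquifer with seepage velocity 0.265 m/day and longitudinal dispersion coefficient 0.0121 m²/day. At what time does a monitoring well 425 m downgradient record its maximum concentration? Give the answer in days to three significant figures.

1600 days

For the 1D instantaneous-source solution, setting ∂C/∂t = 0 at fixed x gives v²t² + 2Dt − x² = 0, so t = (√(D² + v²x²) − D)/v².
√(D² + v²x²) = √(0.0121² + 0.265² × 425²) = 112.6; v² = 0.070225.
t = (112.6 − 0.0121)/0.070225 = 1600 days (vs. the pure-advection estimate x/v = 1600 d).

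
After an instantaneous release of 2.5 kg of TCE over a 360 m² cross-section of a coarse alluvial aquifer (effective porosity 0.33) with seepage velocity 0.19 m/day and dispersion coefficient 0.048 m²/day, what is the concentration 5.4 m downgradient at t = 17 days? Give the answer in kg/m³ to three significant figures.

For an instantaneous plane source, C(x,t) = M/(n_e·A·√(4πDt)) · exp(−(x−vt)²/(4Dt)), with n_e·A the pore (flow) area.
Plume center vt = 0.19 × 17 = 3.23 m, so the well at 5.4 m is 2.17 m downgradient of the peak.
√(4πDt) = 3.202 m, giving peak height M/(n_e·A·√(4πDt)) = 2.5/(0.33 × 360 × 3.202) = 0.006572 kg/m³.
(x−vt)²/(4Dt) = (2.17)²/(4 × 0.048 × 17) = 1.443; exp(−1.443) = 0.2362.
C = 0.006572 × 0.2362 = 0.00155 kg/m³.

0.00155 kg/m³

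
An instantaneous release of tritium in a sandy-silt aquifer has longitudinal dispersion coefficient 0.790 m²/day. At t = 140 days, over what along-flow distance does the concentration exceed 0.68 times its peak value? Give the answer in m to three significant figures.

26.1 m

The plume is Gaussian with σ = √(2Dt) = √(2 × 0.790 × 140) = 14.87 m.
C/C_peak = exp(−Δx²/(2σ²)) = 0.68 ⇒ Δx = σ·√(−2 ln 0.68) = 14.87 × 0.8783 = 13.06 m.
Width = 2Δx = 26.1 m.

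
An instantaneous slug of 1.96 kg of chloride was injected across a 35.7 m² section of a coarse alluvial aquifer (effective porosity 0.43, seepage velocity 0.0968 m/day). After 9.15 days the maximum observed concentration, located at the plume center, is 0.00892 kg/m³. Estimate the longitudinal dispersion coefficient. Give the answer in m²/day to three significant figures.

At the plume center C_max = M/(n_e·A·√(4πDt)), so D = M²/(4πt·(n_e·A·C_max)²).
n_e·A·C_max = 0.43 × 35.7 × 0.00892 = 0.1369 kg/m.
D = 1.96²/(4π × 9.15 × 0.1369²) = 1.78 m²/day.

1.78 m²/day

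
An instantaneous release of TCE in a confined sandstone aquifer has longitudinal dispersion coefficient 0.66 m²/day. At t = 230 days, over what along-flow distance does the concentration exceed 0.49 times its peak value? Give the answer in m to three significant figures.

The plume is Gaussian with σ = √(2Dt) = √(2 × 0.66 × 230) = 17.42 m.
C/C_peak = exp(−Δx²/(2σ²)) = 0.49 ⇒ Δx = σ·√(−2 ln 0.49) = 17.42 × 1.194 = 20.80 m.
Width = 2Δx = 41.6 m.

41.6 m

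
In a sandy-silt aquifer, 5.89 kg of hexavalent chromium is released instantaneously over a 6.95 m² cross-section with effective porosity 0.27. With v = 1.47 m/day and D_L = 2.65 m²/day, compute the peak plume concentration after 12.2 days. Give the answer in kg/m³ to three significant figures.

The peak of an instantaneous 1D plume sits at x = vt; there the Gaussian factor is 1 and C_max = M/(n_e·A·√(4πDt)), where n_e·A is the pore area the mass is dissolved in.
√(4πDt) = √(4π × 2.65 × 12.2) = 20.16 m, so C_max = 5.89/(0.27 × 6.95 × 20.16) = 0.156 kg/m³.

0.156 kg/m³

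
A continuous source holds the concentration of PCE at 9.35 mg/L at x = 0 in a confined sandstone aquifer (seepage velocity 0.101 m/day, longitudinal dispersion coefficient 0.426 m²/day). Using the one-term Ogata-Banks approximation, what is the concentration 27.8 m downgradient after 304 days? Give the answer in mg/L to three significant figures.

5.34 mg/L

For a continuous step input, C/C₀ ≈ ½·erfc((x−vt)/(2√(Dt))).
vt = 0.101 × 304 = 30.704 m and 2√(Dt) = 2√(0.426 × 304) = 22.76 m.
Argument (x−vt)/(2√(Dt)) = (27.8 − 30.704)/22.76 = -0.1276; ½·erfc(-0.1276) = 0.5716.
C = 9.35 × 0.5716 = 5.34 mg/L.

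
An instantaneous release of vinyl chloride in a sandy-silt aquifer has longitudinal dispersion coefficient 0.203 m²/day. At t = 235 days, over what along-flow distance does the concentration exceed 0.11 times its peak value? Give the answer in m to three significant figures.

41.0 m

The plume is Gaussian with σ = √(2Dt) = √(2 × 0.203 × 235) = 9.768 m.
C/C_peak = exp(−Δx²/(2σ²)) = 0.11 ⇒ Δx = σ·√(−2 ln 0.11) = 9.768 × 2.101 = 20.52 m.
Width = 2Δx = 41.0 m.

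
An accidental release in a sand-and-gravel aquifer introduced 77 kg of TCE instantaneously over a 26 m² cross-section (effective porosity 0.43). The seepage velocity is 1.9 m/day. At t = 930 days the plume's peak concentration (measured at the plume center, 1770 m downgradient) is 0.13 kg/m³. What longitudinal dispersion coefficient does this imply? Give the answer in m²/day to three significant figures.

0.240 m²/day

At the plume center C_max = M/(n_e·A·√(4πDt)), so D = M²/(4πt·(n_e·A·C_max)²).
n_e·A·C_max = 0.43 × 26 × 0.13 = 1.453 kg/m.
D = 77²/(4π × 930 × 1.453²) = 0.240 m²/day.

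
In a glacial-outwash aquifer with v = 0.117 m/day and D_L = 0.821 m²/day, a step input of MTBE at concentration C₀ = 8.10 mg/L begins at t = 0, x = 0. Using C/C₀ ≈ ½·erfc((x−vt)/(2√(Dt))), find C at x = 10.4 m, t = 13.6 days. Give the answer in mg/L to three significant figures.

For a continuous step input, C/C₀ ≈ ½·erfc((x−vt)/(2√(Dt))).
vt = 0.117 × 13.6 = 1.5912 m and 2√(Dt) = 2√(0.821 × 13.6) = 6.683 m.
Argument (x−vt)/(2√(Dt)) = (10.4 − 1.5912)/6.683 = 1.318; ½·erfc(1.318) = 0.03117.
C = 8.10 × 0.03117 = 0.252 mg/L.

0.252 mg/L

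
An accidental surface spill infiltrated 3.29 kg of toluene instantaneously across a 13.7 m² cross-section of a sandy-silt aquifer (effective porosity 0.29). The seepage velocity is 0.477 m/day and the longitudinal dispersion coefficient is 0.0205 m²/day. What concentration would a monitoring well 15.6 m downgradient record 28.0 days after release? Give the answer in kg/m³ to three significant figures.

0.0344 kg/m³

For an instantaneous plane source, C(x,t) = M/(n_e·A·√(4πDt)) · exp(−(x−vt)²/(4Dt)), with n_e·A the pore (flow) area.
Plume center vt = 0.477 × 28.0 = 13.356 m, so the well at 15.6 m is 2.244 m downgradient of the peak.
√(4πDt) = 2.686 m, giving peak height M/(n_e·A·√(4πDt)) = 3.29/(0.29 × 13.7 × 2.686) = 0.3083 kg/m³.
(x−vt)²/(4Dt) = (2.244)²/(4 × 0.0205 × 28.0) = 2.193; exp(−2.193) = 0.1116.
C = 0.3083 × 0.1116 = 0.0344 kg/m³.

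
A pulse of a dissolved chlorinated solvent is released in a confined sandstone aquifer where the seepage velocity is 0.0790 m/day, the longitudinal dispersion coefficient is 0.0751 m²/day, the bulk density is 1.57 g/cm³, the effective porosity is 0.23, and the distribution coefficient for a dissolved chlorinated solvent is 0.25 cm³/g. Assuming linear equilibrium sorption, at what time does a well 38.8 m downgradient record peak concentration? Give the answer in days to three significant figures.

Retardation factor R = 1 + ρ_b·K_d/n = 1 + 1.57 × 0.25/0.23 = 2.707.
Sorption retards both mechanisms: v_R = v/R = 0.02918 m/day, D_R = D/R = 0.02774 m²/day.
Peak time from v_R²t² + 2D_R t − x² = 0: t = (√(D_R² + v_R²x²) − D_R)/v_R².
√(D_R² + v_R²x²) = √(0.02774² + 0.02918² × 38.8²) = 1.133; v_R² = 0.0008515.
t = (1.133 − 0.02774)/0.0008515 = 1300 days.

1300 days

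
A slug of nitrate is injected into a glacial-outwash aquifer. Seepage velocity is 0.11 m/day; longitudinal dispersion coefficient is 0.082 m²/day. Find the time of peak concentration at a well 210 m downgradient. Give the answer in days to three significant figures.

For the 1D instantaneous-source solution, setting ∂C/∂t = 0 at fixed x gives v²t² + 2Dt − x² = 0, so t = (√(D² + v²x²) − D)/v².
√(D² + v²x²) = √(0.082² + 0.11² × 210²) = 23.10; v² = 0.0121.
t = (23.10 − 0.082)/0.0121 = 1900 days (vs. the pure-advection estimate x/v = 1910 d).

1900 days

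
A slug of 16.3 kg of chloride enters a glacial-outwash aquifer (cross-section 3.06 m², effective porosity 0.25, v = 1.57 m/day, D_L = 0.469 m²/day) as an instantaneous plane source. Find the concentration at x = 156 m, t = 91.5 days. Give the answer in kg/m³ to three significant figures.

0.378 kg/m³

For an instantaneous plane source, C(x,t) = M/(n_e·A·√(4πDt)) · exp(−(x−vt)²/(4Dt)), with n_e·A the pore (flow) area.
Plume center vt = 1.57 × 91.5 = 143.655 m, so the well at 156 m is 12.345 m downgradient of the peak.
√(4πDt) = 23.22 m, giving peak height M/(n_e·A·√(4πDt)) = 16.3/(0.25 × 3.06 × 23.22) = 0.9176 kg/m³.
(x−vt)²/(4Dt) = (12.345)²/(4 × 0.469 × 91.5) = 0.8878; exp(−0.8878) = 0.4116.
C = 0.9176 × 0.4116 = 0.378 kg/m³.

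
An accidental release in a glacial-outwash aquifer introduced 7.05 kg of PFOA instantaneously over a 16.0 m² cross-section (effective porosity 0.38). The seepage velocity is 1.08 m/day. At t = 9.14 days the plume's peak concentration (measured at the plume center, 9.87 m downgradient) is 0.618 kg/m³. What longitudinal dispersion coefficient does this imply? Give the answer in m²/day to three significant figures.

At the plume center C_max = M/(n_e·A·√(4πDt)), so D = M²/(4πt·(n_e·A·C_max)²).
n_e·A·C_max = 0.38 × 16.0 × 0.618 = 3.757 kg/m.
D = 7.05²/(4π × 9.14 × 3.757²) = 0.0307 m²/day.

0.0307 m²/day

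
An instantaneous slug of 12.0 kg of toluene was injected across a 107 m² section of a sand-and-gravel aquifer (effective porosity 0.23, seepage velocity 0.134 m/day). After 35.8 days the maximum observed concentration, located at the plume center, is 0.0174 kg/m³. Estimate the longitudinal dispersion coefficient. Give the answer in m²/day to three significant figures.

1.75 m²/day

At the plume center C_max = M/(n_e·A·√(4πDt)), so D = M²/(4πt·(n_e·A·C_max)²).
n_e·A·C_max = 0.23 × 107 × 0.0174 = 0.4282 kg/m.
D = 12.0²/(4π × 35.8 × 0.4282²) = 1.75 m²/day.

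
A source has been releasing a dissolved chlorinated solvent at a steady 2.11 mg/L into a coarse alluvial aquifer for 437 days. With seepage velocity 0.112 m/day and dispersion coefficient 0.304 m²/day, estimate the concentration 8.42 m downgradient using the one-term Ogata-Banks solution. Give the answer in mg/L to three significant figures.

For a continuous step input, C/C₀ ≈ ½·erfc((x−vt)/(2√(Dt))).
vt = 0.112 × 437 = 48.944 m and 2√(Dt) = 2√(0.304 × 437) = 23.05 m.
Argument (x−vt)/(2√(Dt)) = (8.42 − 48.944)/23.05 = -1.758; ½·erfc(-1.758) = 0.9935.
C = 2.11 × 0.9935 = 2.10 mg/L.

2.10 mg/L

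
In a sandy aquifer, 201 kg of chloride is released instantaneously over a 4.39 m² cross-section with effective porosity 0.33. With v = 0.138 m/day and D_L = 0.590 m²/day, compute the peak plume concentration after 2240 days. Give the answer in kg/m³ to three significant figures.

1.08 kg/m³

The peak of an instantaneous 1D plume sits at x = vt; there the Gaussian factor is 1 and C_max = M/(n_e·A·√(4πDt)), where n_e·A is the pore area the mass is dissolved in.
√(4πDt) = √(4π × 0.590 × 2240) = 128.9 m, so C_max = 201/(0.33 × 4.39 × 128.9) = 1.08 kg/m³.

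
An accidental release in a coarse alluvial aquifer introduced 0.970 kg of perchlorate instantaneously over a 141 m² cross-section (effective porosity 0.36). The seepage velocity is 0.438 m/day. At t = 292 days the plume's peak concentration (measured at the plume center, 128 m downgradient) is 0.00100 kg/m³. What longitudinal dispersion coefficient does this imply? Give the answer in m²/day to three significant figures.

0.0995 m²/day

At the plume center C_max = M/(n_e·A·√(4πDt)), so D = M²/(4πt·(n_e·A·C_max)²).
n_e·A·C_max = 0.36 × 141 × 0.00100 = 0.05076 kg/m.
D = 0.970²/(4π × 292 × 0.05076²) = 0.0995 m²/day.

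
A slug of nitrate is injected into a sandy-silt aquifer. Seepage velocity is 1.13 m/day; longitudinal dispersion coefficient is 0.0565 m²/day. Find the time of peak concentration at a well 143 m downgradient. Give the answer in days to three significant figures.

For the 1D instantaneous-source solution, setting ∂C/∂t = 0 at fixed x gives v²t² + 2Dt − x² = 0, so t = (√(D² + v²x²) − D)/v².
√(D² + v²x²) = √(0.0565² + 1.13² × 143²) = 161.6; v² = 1.2769.
t = (161.6 − 0.0565)/1.2769 = 127 days (vs. the pure-advection estimate x/v = 127 d).

127 days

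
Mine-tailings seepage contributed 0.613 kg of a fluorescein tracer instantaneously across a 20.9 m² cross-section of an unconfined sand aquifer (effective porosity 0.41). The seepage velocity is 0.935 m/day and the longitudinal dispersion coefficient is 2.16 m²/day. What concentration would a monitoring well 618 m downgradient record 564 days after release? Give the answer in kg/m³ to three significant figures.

For an instantaneous plane source, C(x,t) = M/(n_e·A·√(4πDt)) · exp(−(x−vt)²/(4Dt)), with n_e·A the pore (flow) area.
Plume center vt = 0.935 × 564 = 527.34 m, so the well at 618 m is 90.66 m downgradient of the peak.
√(4πDt) = 123.7 m, giving peak height M/(n_e·A·√(4πDt)) = 0.613/(0.41 × 20.9 × 123.7) = 0.0005783 kg/m³.
(x−vt)²/(4Dt) = (90.66)²/(4 × 2.16 × 564) = 1.687; exp(−1.687) = 0.1851.
C = 0.0005783 × 0.1851 = 0.000107 kg/m³.

0.000107 kg/m³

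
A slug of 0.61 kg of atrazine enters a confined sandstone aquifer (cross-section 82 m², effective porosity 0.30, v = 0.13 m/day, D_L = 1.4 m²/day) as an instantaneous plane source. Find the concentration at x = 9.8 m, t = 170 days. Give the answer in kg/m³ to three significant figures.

For an instantaneous plane source, C(x,t) = M/(n_e·A·√(4πDt)) · exp(−(x−vt)²/(4Dt)), with n_e·A the pore (flow) area.
Plume center vt = 0.13 × 170 = 22.1 m, so the well at 9.8 m is 12.3 m upgradient of the peak.
√(4πDt) = 54.69 m, giving peak height M/(n_e·A·√(4πDt)) = 0.61/(0.30 × 82 × 54.69) = 0.0004534 kg/m³.
(x−vt)²/(4Dt) = (-12.3)²/(4 × 1.4 × 170) = 0.1589; exp(−0.1589) = 0.8531.
C = 0.0004534 × 0.8531 = 0.000387 kg/m³.

0.000387 kg/m³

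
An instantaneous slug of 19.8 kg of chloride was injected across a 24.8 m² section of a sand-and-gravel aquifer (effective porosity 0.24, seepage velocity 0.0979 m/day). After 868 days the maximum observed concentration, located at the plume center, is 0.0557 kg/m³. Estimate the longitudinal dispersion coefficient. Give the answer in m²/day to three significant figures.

At the plume center C_max = M/(n_e·A·√(4πDt)), so D = M²/(4πt·(n_e·A·C_max)²).
n_e·A·C_max = 0.24 × 24.8 × 0.0557 = 0.3315 kg/m.
D = 19.8²/(4π × 868 × 0.3315²) = 0.327 m²/day.

0.327 m²/day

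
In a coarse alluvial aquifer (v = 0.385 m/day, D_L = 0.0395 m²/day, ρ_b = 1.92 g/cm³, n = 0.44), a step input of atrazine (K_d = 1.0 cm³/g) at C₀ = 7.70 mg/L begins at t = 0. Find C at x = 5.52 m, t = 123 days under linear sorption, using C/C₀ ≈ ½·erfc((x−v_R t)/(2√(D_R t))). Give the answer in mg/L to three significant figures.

Retardation factor R = 1 + ρ_b·K_d/n = 1 + 1.92 × 1.0/0.44 = 5.364.
Sorption retards both mechanisms: v_R = v/R = 0.07177 m/day, D_R = D/R = 0.007364 m²/day.
v_R·t = 0.07177 × 123 = 8.82771 m; 2√(D_R t) = 1.903 m; argument = (5.52 − 8.82771)/1.903 = -1.738.
C = C₀ × ½·erfc(-1.738) = 7.70 × 0.9930 = 7.65 mg/L.

7.65 mg/L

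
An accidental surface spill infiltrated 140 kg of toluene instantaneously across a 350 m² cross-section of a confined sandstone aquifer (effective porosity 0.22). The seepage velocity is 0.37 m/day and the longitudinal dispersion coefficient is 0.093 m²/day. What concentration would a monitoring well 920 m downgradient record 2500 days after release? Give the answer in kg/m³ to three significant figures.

For an instantaneous plane source, C(x,t) = M/(n_e·A·√(4πDt)) · exp(−(x−vt)²/(4Dt)), with n_e·A the pore (flow) area.
Plume center vt = 0.37 × 2500 = 925 m, so the well at 920 m is 5 m upgradient of the peak.
√(4πDt) = 54.05 m, giving peak height M/(n_e·A·√(4πDt)) = 140/(0.22 × 350 × 54.05) = 0.03364 kg/m³.
(x−vt)²/(4Dt) = (-5)²/(4 × 0.093 × 2500) = 0.02688; exp(−0.02688) = 0.9735.
C = 0.03364 × 0.9735 = 0.0327 kg/m³.

0.0327 kg/m³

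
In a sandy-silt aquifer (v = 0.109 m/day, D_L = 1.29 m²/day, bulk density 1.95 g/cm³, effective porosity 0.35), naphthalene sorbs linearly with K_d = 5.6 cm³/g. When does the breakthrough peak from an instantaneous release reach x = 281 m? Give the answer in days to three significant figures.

79600 days

Retardation factor R = 1 + ρ_b·K_d/n = 1 + 1.95 × 5.6/0.35 = 32.20.
Sorption retards both mechanisms: v_R = v/R = 0.003385 m/day, D_R = D/R = 0.04006 m²/day.
Peak time from v_R²t² + 2D_R t − x² = 0: t = (√(D_R² + v_R²x²) − D_R)/v_R².
√(D_R² + v_R²x²) = √(0.04006² + 0.003385² × 281²) = 0.9520; v_R² = 1.146e-05.
t = (0.9520 − 0.04006)/1.146e-05 = 79600 days.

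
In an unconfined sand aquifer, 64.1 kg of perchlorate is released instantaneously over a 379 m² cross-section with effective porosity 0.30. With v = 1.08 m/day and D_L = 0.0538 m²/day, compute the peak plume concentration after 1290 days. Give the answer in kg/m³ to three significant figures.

0.0191 kg/m³

The peak of an instantaneous 1D plume sits at x = vt; there the Gaussian factor is 1 and C_max = M/(n_e·A·√(4πDt)), where n_e·A is the pore area the mass is dissolved in.
√(4πDt) = √(4π × 0.0538 × 1290) = 29.53 m, so C_max = 64.1/(0.30 × 379 × 29.53) = 0.0191 kg/m³.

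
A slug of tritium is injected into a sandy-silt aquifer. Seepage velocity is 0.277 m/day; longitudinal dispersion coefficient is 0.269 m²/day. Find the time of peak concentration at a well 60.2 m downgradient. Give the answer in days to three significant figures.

For the 1D instantaneous-source solution, setting ∂C/∂t = 0 at fixed x gives v²t² + 2Dt − x² = 0, so t = (√(D² + v²x²) − D)/v².
√(D² + v²x²) = √(0.269² + 0.277² × 60.2²) = 16.68; v² = 0.076729.
t = (16.68 − 0.269)/0.076729 = 214 days (vs. the pure-advection estimate x/v = 217 d).

214 days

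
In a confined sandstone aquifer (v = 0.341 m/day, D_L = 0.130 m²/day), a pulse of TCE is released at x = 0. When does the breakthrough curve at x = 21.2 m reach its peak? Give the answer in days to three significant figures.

For the 1D instantaneous-source solution, setting ∂C/∂t = 0 at fixed x gives v²t² + 2Dt − x² = 0, so t = (√(D² + v²x²) − D)/v².
√(D² + v²x²) = √(0.130² + 0.341² × 21.2²) = 7.230; v² = 0.116281.
t = (7.230 − 0.130)/0.116281 = 61.1 days (vs. the pure-advection estimate x/v = 62.2 d).

61.1 days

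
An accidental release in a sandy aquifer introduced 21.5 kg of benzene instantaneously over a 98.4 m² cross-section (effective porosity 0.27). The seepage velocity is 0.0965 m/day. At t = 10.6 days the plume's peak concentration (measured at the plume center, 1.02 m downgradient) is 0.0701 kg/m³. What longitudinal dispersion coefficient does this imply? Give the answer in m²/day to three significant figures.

1.00 m²/day

At the plume center C_max = M/(n_e·A·√(4πDt)), so D = M²/(4πt·(n_e·A·C_max)²).
n_e·A·C_max = 0.27 × 98.4 × 0.0701 = 1.862 kg/m.
D = 21.5²/(4π × 10.6 × 1.862²) = 1.00 m²/day.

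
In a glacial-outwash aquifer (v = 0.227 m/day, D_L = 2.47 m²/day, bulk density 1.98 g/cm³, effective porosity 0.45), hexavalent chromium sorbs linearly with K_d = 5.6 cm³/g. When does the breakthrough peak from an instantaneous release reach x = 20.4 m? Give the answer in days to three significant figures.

1380 days

Retardation factor R = 1 + ρ_b·K_d/n = 1 + 1.98 × 5.6/0.45 = 25.64.
Sorption retards both mechanisms: v_R = v/R = 0.008853 m/day, D_R = D/R = 0.09633 m²/day.
Peak time from v_R²t² + 2D_R t − x² = 0: t = (√(D_R² + v_R²x²) − D_R)/v_R².
√(D_R² + v_R²x²) = √(0.09633² + 0.008853² × 20.4²) = 0.2047; v_R² = 7.838e-05.
t = (0.2047 − 0.09633)/7.838e-05 = 1380 days.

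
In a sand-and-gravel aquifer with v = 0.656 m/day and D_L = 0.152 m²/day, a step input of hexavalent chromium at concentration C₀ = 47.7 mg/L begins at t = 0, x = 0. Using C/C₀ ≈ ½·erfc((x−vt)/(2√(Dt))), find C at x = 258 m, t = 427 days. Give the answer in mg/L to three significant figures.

For a continuous step input, C/C₀ ≈ ½·erfc((x−vt)/(2√(Dt))).
vt = 0.656 × 427 = 280.112 m and 2√(Dt) = 2√(0.152 × 427) = 16.11 m.
Argument (x−vt)/(2√(Dt)) = (258 − 280.112)/16.11 = -1.373; ½·erfc(-1.373) = 0.9739.
C = 47.7 × 0.9739 = 46.5 mg/L.

46.5 mg/L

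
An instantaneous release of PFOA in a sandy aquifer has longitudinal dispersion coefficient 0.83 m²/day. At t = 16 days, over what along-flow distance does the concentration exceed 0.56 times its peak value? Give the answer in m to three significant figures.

The plume is Gaussian with σ = √(2Dt) = √(2 × 0.83 × 16) = 5.154 m.
C/C_peak = exp(−Δx²/(2σ²)) = 0.56 ⇒ Δx = σ·√(−2 ln 0.56) = 5.154 × 1.077 = 5.551 m.
Width = 2Δx = 11.1 m.

11.1 m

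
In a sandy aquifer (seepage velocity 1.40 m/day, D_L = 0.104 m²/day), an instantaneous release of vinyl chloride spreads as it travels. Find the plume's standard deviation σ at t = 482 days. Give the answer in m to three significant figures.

10.0 m

Dispersive spreading gives a Gaussian with σ² = 2Dt; advection only shifts the center.
σ = √(2 × 0.104 × 482) = 10.0 m.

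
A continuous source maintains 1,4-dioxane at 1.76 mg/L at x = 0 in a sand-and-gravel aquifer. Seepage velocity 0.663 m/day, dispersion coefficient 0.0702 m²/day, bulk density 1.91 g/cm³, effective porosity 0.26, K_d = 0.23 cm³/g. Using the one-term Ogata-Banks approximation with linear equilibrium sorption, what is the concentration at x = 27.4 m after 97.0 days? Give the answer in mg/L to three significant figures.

Retardation factor R = 1 + ρ_b·K_d/n = 1 + 1.91 × 0.23/0.26 = 2.690.
Sorption retards both mechanisms: v_R = v/R = 0.2465 m/day, D_R = D/R = 0.02610 m²/day.
v_R·t = 0.2465 × 97.0 = 23.9105 m; 2√(D_R t) = 3.182 m; argument = (27.4 − 23.9105)/3.182 = 1.097.
C = C₀ × ½·erfc(1.097) = 1.76 × 0.06040 = 0.106 mg/L.

0.106 mg/L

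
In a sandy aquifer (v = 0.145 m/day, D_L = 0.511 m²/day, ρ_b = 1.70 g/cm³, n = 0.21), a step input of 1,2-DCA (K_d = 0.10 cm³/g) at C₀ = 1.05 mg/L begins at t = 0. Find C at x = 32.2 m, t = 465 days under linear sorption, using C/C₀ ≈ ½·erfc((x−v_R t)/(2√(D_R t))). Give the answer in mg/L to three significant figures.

Retardation factor R = 1 + ρ_b·K_d/n = 1 + 1.70 × 0.10/0.21 = 1.810.
Sorption retards both mechanisms: v_R = v/R = 0.08011 m/day, D_R = D/R = 0.2823 m²/day.
v_R·t = 0.08011 × 465 = 37.25115 m; 2√(D_R t) = 22.91 m; argument = (32.2 − 37.25115)/22.91 = -0.2205.
C = C₀ × ½·erfc(-0.2205) = 1.05 × 0.6224 = 0.654 mg/L.

0.654 mg/L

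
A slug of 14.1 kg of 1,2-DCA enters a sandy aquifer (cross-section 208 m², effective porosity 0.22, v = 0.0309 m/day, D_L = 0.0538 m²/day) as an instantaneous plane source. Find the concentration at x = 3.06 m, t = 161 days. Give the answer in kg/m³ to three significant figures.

0.0266 kg/m³

For an instantaneous plane source, C(x,t) = M/(n_e·A·√(4πDt)) · exp(−(x−vt)²/(4Dt)), with n_e·A the pore (flow) area.
Plume center vt = 0.0309 × 161 = 4.9749 m, so the well at 3.06 m is 1.9149 m upgradient of the peak.
√(4πDt) = 10.43 m, giving peak height M/(n_e·A·√(4πDt)) = 14.1/(0.22 × 208 × 10.43) = 0.02954 kg/m³.
(x−vt)²/(4Dt) = (-1.9149)²/(4 × 0.0538 × 161) = 0.1058; exp(−0.1058) = 0.8996.
C = 0.02954 × 0.8996 = 0.0266 kg/m³.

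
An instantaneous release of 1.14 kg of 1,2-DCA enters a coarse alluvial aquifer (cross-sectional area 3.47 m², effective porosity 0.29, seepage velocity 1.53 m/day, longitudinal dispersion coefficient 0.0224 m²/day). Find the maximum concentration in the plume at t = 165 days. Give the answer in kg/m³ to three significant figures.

0.166 kg/m³

The peak of an instantaneous 1D plume sits at x = vt; there the Gaussian factor is 1 and C_max = M/(n_e·A·√(4πDt)), where n_e·A is the pore area the mass is dissolved in.
√(4πDt) = √(4π × 0.0224 × 165) = 6.815 m, so C_max = 1.14/(0.29 × 3.47 × 6.815) = 0.166 kg/m³.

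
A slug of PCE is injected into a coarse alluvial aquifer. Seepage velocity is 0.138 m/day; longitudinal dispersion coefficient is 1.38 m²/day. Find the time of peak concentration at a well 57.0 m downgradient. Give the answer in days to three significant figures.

347 days

For the 1D instantaneous-source solution, setting ∂C/∂t = 0 at fixed x gives v²t² + 2Dt − x² = 0, so t = (√(D² + v²x²) − D)/v².
√(D² + v²x²) = √(1.38² + 0.138² × 57.0²) = 7.986; v² = 0.019044.
t = (7.986 − 1.38)/0.019044 = 347 days (vs. the pure-advection estimate x/v = 413 d).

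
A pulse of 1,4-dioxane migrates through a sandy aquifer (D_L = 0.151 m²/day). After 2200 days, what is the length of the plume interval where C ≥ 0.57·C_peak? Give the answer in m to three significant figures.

54.7 m

The plume is Gaussian with σ = √(2Dt) = √(2 × 0.151 × 2200) = 25.78 m.
C/C_peak = exp(−Δx²/(2σ²)) = 0.57 ⇒ Δx = σ·√(−2 ln 0.57) = 25.78 × 1.060 = 27.33 m.
Width = 2Δx = 54.7 m.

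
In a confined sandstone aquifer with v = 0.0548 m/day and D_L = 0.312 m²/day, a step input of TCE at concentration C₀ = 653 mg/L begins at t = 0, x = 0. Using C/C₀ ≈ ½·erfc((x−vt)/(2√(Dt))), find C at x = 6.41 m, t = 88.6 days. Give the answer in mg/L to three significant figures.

272 mg/L

For a continuous step input, C/C₀ ≈ ½·erfc((x−vt)/(2√(Dt))).
vt = 0.0548 × 88.6 = 4.85528 m and 2√(Dt) = 2√(0.312 × 88.6) = 10.52 m.
Argument (x−vt)/(2√(Dt)) = (6.41 − 4.85528)/10.52 = 0.1478; ½·erfc(0.1478) = 0.4172.
C = 653 × 0.4172 = 272 mg/L.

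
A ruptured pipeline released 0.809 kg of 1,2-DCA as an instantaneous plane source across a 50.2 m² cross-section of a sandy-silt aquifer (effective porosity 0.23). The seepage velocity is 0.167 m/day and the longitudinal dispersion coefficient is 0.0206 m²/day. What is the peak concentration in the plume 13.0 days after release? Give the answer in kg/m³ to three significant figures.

The peak of an instantaneous 1D plume sits at x = vt; there the Gaussian factor is 1 and C_max = M/(n_e·A·√(4πDt)), where n_e·A is the pore area the mass is dissolved in.
√(4πDt) = √(4π × 0.0206 × 13.0) = 1.834 m, so C_max = 0.809/(0.23 × 50.2 × 1.834) = 0.0382 kg/m³.

0.0382 kg/m³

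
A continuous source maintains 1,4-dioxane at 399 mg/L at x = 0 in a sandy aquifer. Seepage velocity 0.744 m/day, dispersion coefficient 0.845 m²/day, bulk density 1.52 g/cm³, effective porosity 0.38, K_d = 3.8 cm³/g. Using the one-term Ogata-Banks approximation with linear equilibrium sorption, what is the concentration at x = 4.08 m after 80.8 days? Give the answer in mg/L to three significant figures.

179 mg/L

Retardation factor R = 1 + ρ_b·K_d/n = 1 + 1.52 × 3.8/0.38 = 16.20.
Sorption retards both mechanisms: v_R = v/R = 0.04593 m/day, D_R = D/R = 0.05216 m²/day.
v_R·t = 0.04593 × 80.8 = 3.711144 m; 2√(D_R t) = 4.106 m; argument = (4.08 − 3.711144)/4.106 = 0.08983.
C = C₀ × ½·erfc(0.08983) = 399 × 0.4495 = 179 mg/L.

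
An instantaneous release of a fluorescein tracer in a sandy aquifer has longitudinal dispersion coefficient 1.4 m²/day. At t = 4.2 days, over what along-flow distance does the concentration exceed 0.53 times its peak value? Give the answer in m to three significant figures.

The plume is Gaussian with σ = √(2Dt) = √(2 × 1.4 × 4.2) = 3.429 m.
C/C_peak = exp(−Δx²/(2σ²)) = 0.53 ⇒ Δx = σ·√(−2 ln 0.53) = 3.429 × 1.127 = 3.864 m.
Width = 2Δx = 7.73 m.

7.73 m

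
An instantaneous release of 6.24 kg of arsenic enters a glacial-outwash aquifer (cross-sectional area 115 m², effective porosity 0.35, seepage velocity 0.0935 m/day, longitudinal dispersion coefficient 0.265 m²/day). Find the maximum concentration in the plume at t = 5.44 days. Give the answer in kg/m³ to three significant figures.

0.0364 kg/m³

The peak of an instantaneous 1D plume sits at x = vt; there the Gaussian factor is 1 and C_max = M/(n_e·A·√(4πDt)), where n_e·A is the pore area the mass is dissolved in.
√(4πDt) = √(4π × 0.265 × 5.44) = 4.256 m, so C_max = 6.24/(0.35 × 115 × 4.256) = 0.0364 kg/m³.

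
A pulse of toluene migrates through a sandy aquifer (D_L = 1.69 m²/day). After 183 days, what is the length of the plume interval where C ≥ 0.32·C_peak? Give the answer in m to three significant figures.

75.1 m

The plume is Gaussian with σ = √(2Dt) = √(2 × 1.69 × 183) = 24.87 m.
C/C_peak = exp(−Δx²/(2σ²)) = 0.32 ⇒ Δx = σ·√(−2 ln 0.32) = 24.87 × 1.510 = 37.55 m.
Width = 2Δx = 75.1 m.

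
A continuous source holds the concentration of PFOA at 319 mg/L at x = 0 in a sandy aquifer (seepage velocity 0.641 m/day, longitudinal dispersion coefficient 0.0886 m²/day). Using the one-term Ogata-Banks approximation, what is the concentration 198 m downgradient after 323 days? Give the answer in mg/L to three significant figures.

282 mg/L

For a continuous step input, C/C₀ ≈ ½·erfc((x−vt)/(2√(Dt))).
vt = 0.641 × 323 = 207.043 m and 2√(Dt) = 2√(0.0886 × 323) = 10.70 m.
Argument (x−vt)/(2√(Dt)) = (198 − 207.043)/10.70 = -0.8451; ½·erfc(-0.8451) = 0.8840.
C = 319 × 0.8840 = 282 mg/L.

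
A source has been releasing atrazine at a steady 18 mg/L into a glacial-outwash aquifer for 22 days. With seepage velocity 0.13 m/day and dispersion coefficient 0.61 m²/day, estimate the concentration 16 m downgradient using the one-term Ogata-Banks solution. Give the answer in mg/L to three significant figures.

For a continuous step input, C/C₀ ≈ ½·erfc((x−vt)/(2√(Dt))).
vt = 0.13 × 22 = 2.86 m and 2√(Dt) = 2√(0.61 × 22) = 7.327 m.
Argument (x−vt)/(2√(Dt)) = (16 − 2.86)/7.327 = 1.793; ½·erfc(1.793) = 0.005611.
C = 18 × 0.005611 = 0.101 mg/L.

0.101 mg/L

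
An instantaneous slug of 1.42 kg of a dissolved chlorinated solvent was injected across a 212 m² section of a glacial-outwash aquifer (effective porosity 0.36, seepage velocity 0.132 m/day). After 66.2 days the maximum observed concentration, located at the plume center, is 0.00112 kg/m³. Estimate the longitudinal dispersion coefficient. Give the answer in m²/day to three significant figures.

At the plume center C_max = M/(n_e·A·√(4πDt)), so D = M²/(4πt·(n_e·A·C_max)²).
n_e·A·C_max = 0.36 × 212 × 0.00112 = 0.08548 kg/m.
D = 1.42²/(4π × 66.2 × 0.08548²) = 0.332 m²/day.

0.332 m²/day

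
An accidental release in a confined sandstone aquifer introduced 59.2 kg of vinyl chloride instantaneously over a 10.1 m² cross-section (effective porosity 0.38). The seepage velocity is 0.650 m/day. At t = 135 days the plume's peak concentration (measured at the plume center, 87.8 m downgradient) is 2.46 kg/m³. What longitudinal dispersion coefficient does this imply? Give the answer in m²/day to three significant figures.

0.0232 m²/day

At the plume center C_max = M/(n_e·A·√(4πDt)), so D = M²/(4πt·(n_e·A·C_max)²).
n_e·A·C_max = 0.38 × 10.1 × 2.46 = 9.441 kg/m.
D = 59.2²/(4π × 135 × 9.441²) = 0.0232 m²/day.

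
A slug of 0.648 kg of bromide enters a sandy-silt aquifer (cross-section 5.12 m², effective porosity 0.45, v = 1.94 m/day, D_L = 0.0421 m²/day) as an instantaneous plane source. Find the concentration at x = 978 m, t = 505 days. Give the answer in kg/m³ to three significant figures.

For an instantaneous plane source, C(x,t) = M/(n_e·A·√(4πDt)) · exp(−(x−vt)²/(4Dt)), with n_e·A the pore (flow) area.
Plume center vt = 1.94 × 505 = 979.7 m, so the well at 978 m is 1.7 m upgradient of the peak.
√(4πDt) = 16.35 m, giving peak height M/(n_e·A·√(4πDt)) = 0.648/(0.45 × 5.12 × 16.35) = 0.01720 kg/m³.
(x−vt)²/(4Dt) = (-1.7)²/(4 × 0.0421 × 505) = 0.03398; exp(−0.03398) = 0.9666.
C = 0.01720 × 0.9666 = 0.0166 kg/m³.

0.0166 kg/m³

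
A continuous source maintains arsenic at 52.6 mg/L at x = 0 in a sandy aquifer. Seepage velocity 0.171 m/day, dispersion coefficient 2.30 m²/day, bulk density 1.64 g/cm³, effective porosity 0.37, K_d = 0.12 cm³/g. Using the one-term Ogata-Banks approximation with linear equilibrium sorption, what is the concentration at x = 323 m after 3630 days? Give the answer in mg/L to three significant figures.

Retardation factor R = 1 + ρ_b·K_d/n = 1 + 1.64 × 0.12/0.37 = 1.532.
Sorption retards both mechanisms: v_R = v/R = 0.1116 m/day, D_R = D/R = 1.501 m²/day.
v_R·t = 0.1116 × 3630 = 405.108 m; 2√(D_R t) = 147.6 m; argument = (323 − 405.108)/147.6 = -0.5563.
C = C₀ × ½·erfc(-0.5563) = 52.6 × 0.7843 = 41.3 mg/L.

41.3 mg/L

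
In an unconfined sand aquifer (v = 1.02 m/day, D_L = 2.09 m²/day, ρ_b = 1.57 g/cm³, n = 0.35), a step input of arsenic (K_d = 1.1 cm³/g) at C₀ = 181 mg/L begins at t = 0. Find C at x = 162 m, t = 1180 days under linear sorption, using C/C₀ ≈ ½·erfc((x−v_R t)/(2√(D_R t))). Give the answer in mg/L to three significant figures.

Retardation factor R = 1 + ρ_b·K_d/n = 1 + 1.57 × 1.1/0.35 = 5.934.
Sorption retards both mechanisms: v_R = v/R = 0.1719 m/day, D_R = D/R = 0.3522 m²/day.
v_R·t = 0.1719 × 1180 = 202.842 m; 2√(D_R t) = 40.77 m; argument = (162 − 202.842)/40.77 = -1.002.
C = C₀ × ½·erfc(-1.002) = 181 × 0.9218 = 167 mg/L.

167 mg/L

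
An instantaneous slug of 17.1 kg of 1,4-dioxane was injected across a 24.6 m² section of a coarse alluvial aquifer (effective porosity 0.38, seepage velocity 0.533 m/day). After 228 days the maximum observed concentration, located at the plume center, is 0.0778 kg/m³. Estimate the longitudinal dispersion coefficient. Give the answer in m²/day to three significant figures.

At the plume center C_max = M/(n_e·A·√(4πDt)), so D = M²/(4πt·(n_e·A·C_max)²).
n_e·A·C_max = 0.38 × 24.6 × 0.0778 = 0.7273 kg/m.
D = 17.1²/(4π × 228 × 0.7273²) = 0.193 m²/day.

0.193 m²/day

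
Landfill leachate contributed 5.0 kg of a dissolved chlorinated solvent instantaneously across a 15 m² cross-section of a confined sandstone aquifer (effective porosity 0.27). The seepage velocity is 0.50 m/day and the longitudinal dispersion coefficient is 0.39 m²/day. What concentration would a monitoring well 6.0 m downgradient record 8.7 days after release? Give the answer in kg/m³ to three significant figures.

For an instantaneous plane source, C(x,t) = M/(n_e·A·√(4πDt)) · exp(−(x−vt)²/(4Dt)), with n_e·A the pore (flow) area.
Plume center vt = 0.50 × 8.7 = 4.35 m, so the well at 6.0 m is 1.65 m downgradient of the peak.
√(4πDt) = 6.530 m, giving peak height M/(n_e·A·√(4πDt)) = 5.0/(0.27 × 15 × 6.530) = 0.1891 kg/m³.
(x−vt)²/(4Dt) = (1.65)²/(4 × 0.39 × 8.7) = 0.2006; exp(−0.2006) = 0.8182.
C = 0.1891 × 0.8182 = 0.155 kg/m³.

0.155 kg/m³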